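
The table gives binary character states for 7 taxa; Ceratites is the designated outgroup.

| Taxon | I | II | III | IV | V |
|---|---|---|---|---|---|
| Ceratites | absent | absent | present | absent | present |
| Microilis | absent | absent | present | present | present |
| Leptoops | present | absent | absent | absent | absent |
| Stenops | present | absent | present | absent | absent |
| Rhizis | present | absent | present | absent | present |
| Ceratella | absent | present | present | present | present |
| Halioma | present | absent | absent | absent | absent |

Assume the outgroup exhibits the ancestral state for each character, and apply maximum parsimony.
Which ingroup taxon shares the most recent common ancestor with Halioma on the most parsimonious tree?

Leptoops

Character polarity is set by the outgroup: the derived state is whichever differs from the outgroup's state, so for III, V the derived state is 'absent', and for the remaining characters it is 'present'.
I: derived state 'present' in Halioma, Leptoops, Rhizis, and Stenops only — synapomorphy for {Halioma, Leptoops, Rhizis, Stenops}.
II: derived state 'present' in Ceratella only — an autapomorphy, so it tells us nothing about relationships among taxa.
III: derived state 'absent' in Halioma and Leptoops only — synapomorphy for {Halioma, Leptoops}.
Only Ceratella and Microilis show the derived state 'present' for IV, supporting them as a clade.
Only Halioma, Leptoops, and Stenops show the derived state 'absent' for V, supporting them as a clade.
Most parsimonious ingroup topology: ((Microilis,Ceratella),(((Leptoops,Halioma),Stenops),Rhizis)).
Halioma and Leptoops form a cherry on this tree, so they are sister taxa.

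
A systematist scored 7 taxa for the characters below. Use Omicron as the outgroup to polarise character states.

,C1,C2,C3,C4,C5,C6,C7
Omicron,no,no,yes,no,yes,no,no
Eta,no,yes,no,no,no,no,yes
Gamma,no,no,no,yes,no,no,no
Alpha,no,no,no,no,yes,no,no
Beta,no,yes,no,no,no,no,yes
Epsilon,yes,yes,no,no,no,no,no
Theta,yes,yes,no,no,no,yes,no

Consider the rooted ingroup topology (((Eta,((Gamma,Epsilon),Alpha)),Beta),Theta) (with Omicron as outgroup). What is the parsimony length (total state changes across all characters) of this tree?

Map each character onto (((Eta,((Gamma,Epsilon),Alpha)),Beta),Theta) (rooted by Omicron) and count the minimum state changes it requires (Fitch parsimony):
C1: 2; C2: 3; C3: 1; C4: 1; C5: 2; C6: 1; C7: 2.
Total tree length = 12.

12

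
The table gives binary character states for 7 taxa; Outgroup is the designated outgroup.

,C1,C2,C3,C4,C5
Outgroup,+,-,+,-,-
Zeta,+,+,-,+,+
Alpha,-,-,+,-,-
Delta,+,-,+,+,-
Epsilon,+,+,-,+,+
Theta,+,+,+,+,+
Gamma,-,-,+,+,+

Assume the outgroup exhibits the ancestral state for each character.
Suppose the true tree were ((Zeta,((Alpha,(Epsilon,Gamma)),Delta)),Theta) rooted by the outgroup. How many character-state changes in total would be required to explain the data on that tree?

12

Map each character onto ((Zeta,((Alpha,(Epsilon,Gamma)),Delta)),Theta) (rooted by Outgroup) and count the minimum state changes it requires (Fitch parsimony):
C1: 2; C2: 3; C3: 2; C4: 2; C5: 3.
Total tree length = 12.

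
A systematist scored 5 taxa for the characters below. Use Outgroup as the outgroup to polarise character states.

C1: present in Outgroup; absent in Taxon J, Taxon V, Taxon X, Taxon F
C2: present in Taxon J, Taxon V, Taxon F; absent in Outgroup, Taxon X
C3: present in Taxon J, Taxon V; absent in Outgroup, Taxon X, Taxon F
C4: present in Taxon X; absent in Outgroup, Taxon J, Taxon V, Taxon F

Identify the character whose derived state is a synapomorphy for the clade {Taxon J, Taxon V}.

Character polarity is set by the outgroup: the derived state is whichever differs from the outgroup's state, so for C1 the derived state is 'absent', and for the remaining characters it is 'present'.
C1 (derived state 'absent') is shared by all ingroup taxa — unites the whole ingroup.
Only Taxon F, Taxon J, and Taxon V show the derived state 'present' for C2, supporting them as a clade.
Only Taxon J and Taxon V show the derived state 'present' for C3, supporting them as a clade.
C4 (derived state 'present') is unique to Taxon X (autapomorphy; uninformative for grouping).
Most parsimonious ingroup topology: (((Taxon J,Taxon V),Taxon F),Taxon X).
The clade {Taxon J, Taxon V} is supported by C3: its derived state 'present' occurs in exactly those taxa and in no other taxon (including the outgroup).

C3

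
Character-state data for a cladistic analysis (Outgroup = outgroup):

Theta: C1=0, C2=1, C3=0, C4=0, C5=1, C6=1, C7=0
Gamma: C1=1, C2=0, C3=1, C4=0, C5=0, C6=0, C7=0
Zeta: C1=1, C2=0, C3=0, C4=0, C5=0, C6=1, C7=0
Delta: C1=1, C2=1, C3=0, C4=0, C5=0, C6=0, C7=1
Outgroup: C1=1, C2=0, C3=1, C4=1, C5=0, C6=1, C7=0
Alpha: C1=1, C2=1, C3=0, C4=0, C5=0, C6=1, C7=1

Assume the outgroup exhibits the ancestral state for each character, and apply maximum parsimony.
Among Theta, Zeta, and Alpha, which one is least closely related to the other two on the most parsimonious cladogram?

Zeta

Character polarity is set by the outgroup: the derived state is whichever differs from the outgroup's state, so for C1, C3, C4, C6 the derived state is '0', and for the remaining characters it is '1'.
C1 (derived state '0') is unique to Theta (autapomorphy; uninformative for grouping).
C2 (derived state '1') is shared by Alpha, Delta, and Theta — a synapomorphy uniting that clade.
C3: derived state '0' in Alpha, Delta, Theta, and Zeta only — synapomorphy for {Alpha, Delta, Theta, Zeta}.
All ingroup taxa share the derived state '0' for C4; it defines the ingroup but does not resolve relationships within it.
C5: derived state '1' in Theta only — an autapomorphy, so it tells us nothing about relationships among taxa.
C6 groups Delta and Gamma, which is incompatible with the clades supported by the remaining characters; treating it as convergent (homoplasy) costs fewer steps than any alternative tree.
C7 (derived state '1') is shared by Alpha and Delta — a synapomorphy uniting that clade.
Most parsimonious ingroup topology: ((((Alpha,Delta),Theta),Zeta),Gamma).
Alpha and Theta share a more recent common ancestor with each other than either does with Zeta, so Zeta is the least closely related of the three.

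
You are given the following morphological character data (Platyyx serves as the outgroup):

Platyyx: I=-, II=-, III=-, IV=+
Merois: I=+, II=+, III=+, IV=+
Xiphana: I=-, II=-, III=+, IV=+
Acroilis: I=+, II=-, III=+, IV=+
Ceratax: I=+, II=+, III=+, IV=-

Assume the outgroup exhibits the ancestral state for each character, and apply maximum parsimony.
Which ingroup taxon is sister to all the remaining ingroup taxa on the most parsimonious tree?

Character polarity is set by the outgroup: the derived state is whichever differs from the outgroup's state, so for IV the derived state is '-', and for the remaining characters it is '+'.
I (derived state '+') is shared by Acroilis, Ceratax, and Merois — a synapomorphy uniting that clade.
II (derived state '+') is shared by Ceratax and Merois — a synapomorphy uniting that clade.
All ingroup taxa share the derived state '+' for III; it defines the ingroup but does not resolve relationships within it.
IV (derived state '-') is unique to Ceratax (autapomorphy; uninformative for grouping).
Most parsimonious ingroup topology: (((Merois,Ceratax),Acroilis),Xiphana).
Xiphana is sister to the clade containing all other ingroup taxa, so it is the earliest-diverging (most basal) ingroup lineage.

Xiphana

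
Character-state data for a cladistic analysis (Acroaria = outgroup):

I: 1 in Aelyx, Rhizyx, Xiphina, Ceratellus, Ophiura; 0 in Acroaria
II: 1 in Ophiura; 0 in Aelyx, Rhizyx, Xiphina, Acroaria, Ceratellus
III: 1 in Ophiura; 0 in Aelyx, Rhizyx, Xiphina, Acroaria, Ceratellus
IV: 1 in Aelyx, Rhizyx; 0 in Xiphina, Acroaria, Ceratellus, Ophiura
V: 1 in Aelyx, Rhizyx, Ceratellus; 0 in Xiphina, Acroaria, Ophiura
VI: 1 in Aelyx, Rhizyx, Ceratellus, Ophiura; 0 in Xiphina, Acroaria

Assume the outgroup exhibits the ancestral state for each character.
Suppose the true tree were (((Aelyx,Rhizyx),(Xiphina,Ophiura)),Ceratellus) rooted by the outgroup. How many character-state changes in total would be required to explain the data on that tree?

8

Map each character onto (((Aelyx,Rhizyx),(Xiphina,Ophiura)),Ceratellus) (rooted by Acroaria) and count the minimum state changes it requires (Fitch parsimony):
I: 1; II: 1; III: 1; IV: 1; V: 2; VI: 2.
Total tree length = 8.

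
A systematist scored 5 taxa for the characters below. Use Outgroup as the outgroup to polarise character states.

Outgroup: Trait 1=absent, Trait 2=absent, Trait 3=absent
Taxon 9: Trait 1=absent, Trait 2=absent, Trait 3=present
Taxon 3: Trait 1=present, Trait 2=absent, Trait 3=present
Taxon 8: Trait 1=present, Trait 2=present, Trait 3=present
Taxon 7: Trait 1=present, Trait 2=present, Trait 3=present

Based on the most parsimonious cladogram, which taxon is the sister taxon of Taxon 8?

Taxon 7

The outgroup has state 'absent' for every character, so 'present' is the derived state throughout.
Only Taxon 3, Taxon 7, and Taxon 8 show the derived state 'present' for Trait 1, supporting them as a clade.
Trait 2 (derived state 'present') is shared by Taxon 7 and Taxon 8 — a synapomorphy uniting that clade.
Trait 3 (derived state 'present') is shared by all ingroup taxa — unites the whole ingroup.
Most parsimonious ingroup topology: (Taxon 9,(Taxon 3,(Taxon 8,Taxon 7))).
Taxon 8 and Taxon 7 form a cherry on this tree, so they are sister taxa.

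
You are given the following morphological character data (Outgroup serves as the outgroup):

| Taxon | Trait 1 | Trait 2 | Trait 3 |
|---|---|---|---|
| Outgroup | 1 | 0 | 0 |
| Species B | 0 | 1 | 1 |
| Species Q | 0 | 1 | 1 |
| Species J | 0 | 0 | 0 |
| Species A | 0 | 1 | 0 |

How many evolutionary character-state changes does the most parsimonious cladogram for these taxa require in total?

Character polarity is set by the outgroup: the derived state is whichever differs from the outgroup's state, so for Trait 1 the derived state is '0', and for the remaining characters it is '1'.
Trait 1 (derived state '0') is shared by all ingroup taxa — unites the whole ingroup.
Trait 2: derived state '1' in Species A, Species B, and Species Q only — synapomorphy for {Species A, Species B, Species Q}.
Trait 3: derived state '1' in Species B and Species Q only — synapomorphy for {Species B, Species Q}.
Most parsimonious ingroup topology: (((Species B,Species Q),Species A),Species J).
Changes per character on this tree: Trait 1: 1; Trait 2: 1; Trait 3: 1.
Total = 3.

3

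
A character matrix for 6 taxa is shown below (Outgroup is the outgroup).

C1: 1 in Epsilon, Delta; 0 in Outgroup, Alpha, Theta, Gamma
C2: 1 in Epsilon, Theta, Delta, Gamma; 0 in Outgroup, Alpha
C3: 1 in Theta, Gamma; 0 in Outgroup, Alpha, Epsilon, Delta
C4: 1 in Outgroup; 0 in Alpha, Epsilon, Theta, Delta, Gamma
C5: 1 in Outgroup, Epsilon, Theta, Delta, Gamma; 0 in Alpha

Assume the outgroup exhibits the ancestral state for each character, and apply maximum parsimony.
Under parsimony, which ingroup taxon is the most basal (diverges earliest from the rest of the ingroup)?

Alpha

Character polarity is set by the outgroup: the derived state is whichever differs from the outgroup's state, so for C4, C5 the derived state is '0', and for the remaining characters it is '1'.
Only Delta and Epsilon show the derived state '1' for C1, supporting them as a clade.
C2: derived state '1' in Delta, Epsilon, Gamma, and Theta only — synapomorphy for {Delta, Epsilon, Gamma, Theta}.
C3: derived state '1' in Gamma and Theta only — synapomorphy for {Gamma, Theta}.
C4 (derived state '0') is shared by all ingroup taxa — unites the whole ingroup.
C5: derived state '0' in Alpha only — an autapomorphy, so it tells us nothing about relationships among taxa.
Most parsimonious ingroup topology: (Alpha,((Epsilon,Delta),(Theta,Gamma))).
Alpha is sister to the clade containing all other ingroup taxa, so it is the earliest-diverging (most basal) ingroup lineage.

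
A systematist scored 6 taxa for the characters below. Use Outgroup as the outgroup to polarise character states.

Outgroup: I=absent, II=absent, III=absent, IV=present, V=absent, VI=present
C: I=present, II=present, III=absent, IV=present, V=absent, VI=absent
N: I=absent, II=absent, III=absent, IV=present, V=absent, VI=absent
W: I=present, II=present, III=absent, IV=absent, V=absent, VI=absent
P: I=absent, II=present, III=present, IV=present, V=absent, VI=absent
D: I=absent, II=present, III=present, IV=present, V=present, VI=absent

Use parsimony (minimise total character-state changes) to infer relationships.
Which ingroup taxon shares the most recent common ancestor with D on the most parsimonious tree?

Character polarity is set by the outgroup: the derived state is whichever differs from the outgroup's state, so for IV, VI the derived state is 'absent', and for the remaining characters it is 'present'.
I (derived state 'present') is shared by C and W — a synapomorphy uniting that clade.
Only C, D, P, and W show the derived state 'present' for II, supporting them as a clade.
III: derived state 'present' in D and P only — synapomorphy for {D, P}.
IV (derived state 'absent') is unique to W (autapomorphy; uninformative for grouping).
V: derived state 'present' in D only — an autapomorphy, so it tells us nothing about relationships among taxa.
VI (derived state 'absent') is shared by all ingroup taxa — unites the whole ingroup.
Most parsimonious ingroup topology: (((C,W),(P,D)),N).
D and P form a cherry on this tree, so they are sister taxa.

P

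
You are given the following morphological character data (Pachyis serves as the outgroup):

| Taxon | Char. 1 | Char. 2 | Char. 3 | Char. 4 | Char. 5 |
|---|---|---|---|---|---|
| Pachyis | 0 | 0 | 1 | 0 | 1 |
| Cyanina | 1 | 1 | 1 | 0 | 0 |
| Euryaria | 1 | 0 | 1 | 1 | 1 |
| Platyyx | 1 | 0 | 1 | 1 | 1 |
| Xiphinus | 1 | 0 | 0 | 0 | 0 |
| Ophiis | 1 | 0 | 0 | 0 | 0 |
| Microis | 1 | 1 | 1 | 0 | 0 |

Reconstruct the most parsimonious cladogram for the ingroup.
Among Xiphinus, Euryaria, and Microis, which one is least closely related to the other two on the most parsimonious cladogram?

Character polarity is set by the outgroup: the derived state is whichever differs from the outgroup's state, so for Char. 3, Char. 5 the derived state is '0', and for the remaining characters it is '1'.
All ingroup taxa share the derived state '1' for Char. 1; it defines the ingroup but does not resolve relationships within it.
Char. 2 (derived state '1') is shared by Cyanina and Microis — a synapomorphy uniting that clade.
Only Ophiis and Xiphinus show the derived state '0' for Char. 3, supporting them as a clade.
Char. 4 (derived state '1') is shared by Euryaria and Platyyx — a synapomorphy uniting that clade.
Char. 5 (derived state '0') is shared by Cyanina, Microis, Ophiis, and Xiphinus — a synapomorphy uniting that clade.
Most parsimonious ingroup topology: (((Cyanina,Microis),(Xiphinus,Ophiis)),(Euryaria,Platyyx)).
Microis and Xiphinus share a more recent common ancestor with each other than either does with Euryaria, so Euryaria is the least closely related of the three.

Euryaria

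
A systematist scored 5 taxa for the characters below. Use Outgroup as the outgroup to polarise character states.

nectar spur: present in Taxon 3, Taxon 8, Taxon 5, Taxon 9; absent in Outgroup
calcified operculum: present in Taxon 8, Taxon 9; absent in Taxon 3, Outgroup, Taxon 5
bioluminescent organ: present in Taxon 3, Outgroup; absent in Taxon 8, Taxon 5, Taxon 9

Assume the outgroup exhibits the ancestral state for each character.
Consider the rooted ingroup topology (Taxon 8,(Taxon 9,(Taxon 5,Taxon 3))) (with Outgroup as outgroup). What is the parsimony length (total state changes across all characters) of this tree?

5

Map each character onto (Taxon 8,(Taxon 9,(Taxon 5,Taxon 3))) (rooted by Outgroup) and count the minimum state changes it requires (Fitch parsimony):
nectar spur: 1; calcified operculum: 2; bioluminescent organ: 2.
Total tree length = 5.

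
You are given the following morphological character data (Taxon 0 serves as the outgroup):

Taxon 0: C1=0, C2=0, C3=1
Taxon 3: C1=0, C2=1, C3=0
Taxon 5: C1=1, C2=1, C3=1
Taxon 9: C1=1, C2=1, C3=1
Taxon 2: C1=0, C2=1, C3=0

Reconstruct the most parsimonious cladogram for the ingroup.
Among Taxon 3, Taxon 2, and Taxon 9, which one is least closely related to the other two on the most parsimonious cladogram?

Taxon 9

Character polarity is set by the outgroup: the derived state is whichever differs from the outgroup's state, so for C3 the derived state is '0', and for the remaining characters it is '1'.
Only Taxon 5 and Taxon 9 show the derived state '1' for C1, supporting them as a clade.
C2 (derived state '1') is shared by all ingroup taxa — unites the whole ingroup.
Only Taxon 2 and Taxon 3 show the derived state '0' for C3, supporting them as a clade.
Most parsimonious ingroup topology: ((Taxon 3,Taxon 2),(Taxon 5,Taxon 9)).
Taxon 3 and Taxon 2 share a more recent common ancestor with each other than either does with Taxon 9, so Taxon 9 is the least closely related of the three.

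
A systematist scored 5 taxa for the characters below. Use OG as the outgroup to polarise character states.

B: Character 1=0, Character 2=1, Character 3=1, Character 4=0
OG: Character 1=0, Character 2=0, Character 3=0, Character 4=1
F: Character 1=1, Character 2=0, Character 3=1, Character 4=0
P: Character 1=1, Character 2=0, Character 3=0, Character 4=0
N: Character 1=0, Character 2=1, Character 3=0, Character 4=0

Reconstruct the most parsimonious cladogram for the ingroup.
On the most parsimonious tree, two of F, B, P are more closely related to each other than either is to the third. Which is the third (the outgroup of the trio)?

Character polarity is set by the outgroup: the derived state is whichever differs from the outgroup's state, so for Character 4 the derived state is '0', and for the remaining characters it is '1'.
Character 1: derived state '1' in F and P only — synapomorphy for {F, P}.
Character 2 (derived state '1') is shared by B and N — a synapomorphy uniting that clade.
Character 3 groups B and F, which is incompatible with the clades supported by the remaining characters; treating it as convergent (homoplasy) costs fewer steps than any alternative tree.
All ingroup taxa share the derived state '0' for Character 4; it defines the ingroup but does not resolve relationships within it.
Most parsimonious ingroup topology: ((B,N),(F,P)).
F and P share a more recent common ancestor with each other than either does with B, so B is the least closely related of the three.

B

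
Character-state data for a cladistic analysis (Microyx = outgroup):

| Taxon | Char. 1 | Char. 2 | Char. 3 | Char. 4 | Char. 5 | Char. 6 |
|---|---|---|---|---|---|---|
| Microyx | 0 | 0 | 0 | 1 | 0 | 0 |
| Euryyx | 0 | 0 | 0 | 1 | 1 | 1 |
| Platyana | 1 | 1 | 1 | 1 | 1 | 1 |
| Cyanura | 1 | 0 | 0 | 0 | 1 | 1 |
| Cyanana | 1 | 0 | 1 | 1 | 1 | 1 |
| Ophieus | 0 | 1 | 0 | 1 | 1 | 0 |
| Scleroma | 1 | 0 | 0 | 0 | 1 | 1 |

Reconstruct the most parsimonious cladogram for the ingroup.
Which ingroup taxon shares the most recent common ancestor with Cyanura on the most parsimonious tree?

Scleroma

Character polarity is set by the outgroup: the derived state is whichever differs from the outgroup's state, so for Char. 4 the derived state is '0', and for the remaining characters it is '1'.
Only Cyanana, Cyanura, Platyana, and Scleroma show the derived state '1' for Char. 1, supporting them as a clade.
Char. 2 (state '1') occurs in Ophieus and Platyana but conflicts with the nesting implied by the other characters — most parsimoniously interpreted as homoplasy.
Char. 3 (derived state '1') is shared by Cyanana and Platyana — a synapomorphy uniting that clade.
Char. 4 (derived state '0') is shared by Cyanura and Scleroma — a synapomorphy uniting that clade.
All ingroup taxa share the derived state '1' for Char. 5; it defines the ingroup but does not resolve relationships within it.
Char. 6 (derived state '1') is shared by Cyanana, Cyanura, Euryyx, Platyana, and Scleroma — a synapomorphy uniting that clade.
Most parsimonious ingroup topology: ((Euryyx,((Platyana,Cyanana),(Cyanura,Scleroma))),Ophieus).
Cyanura and Scleroma form a cherry on this tree, so they are sister taxa.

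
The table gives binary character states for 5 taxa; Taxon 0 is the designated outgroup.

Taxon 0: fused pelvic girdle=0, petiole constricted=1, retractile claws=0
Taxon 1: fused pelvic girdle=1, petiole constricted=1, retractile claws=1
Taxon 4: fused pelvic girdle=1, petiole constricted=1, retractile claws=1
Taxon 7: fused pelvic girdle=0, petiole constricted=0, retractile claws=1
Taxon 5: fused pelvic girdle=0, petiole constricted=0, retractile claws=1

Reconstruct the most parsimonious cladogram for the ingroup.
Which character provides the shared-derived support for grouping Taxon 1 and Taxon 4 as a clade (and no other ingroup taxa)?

Character polarity is set by the outgroup: the derived state is whichever differs from the outgroup's state, so for petiole constricted the derived state is '0', and for the remaining characters it is '1'.
fused pelvic girdle (derived state '1') is shared by Taxon 1 and Taxon 4 — a synapomorphy uniting that clade.
petiole constricted: derived state '0' in Taxon 5 and Taxon 7 only — synapomorphy for {Taxon 5, Taxon 7}.
retractile claws (derived state '1') is shared by all ingroup taxa — unites the whole ingroup.
Most parsimonious ingroup topology: ((Taxon 1,Taxon 4),(Taxon 7,Taxon 5)).
The clade {Taxon 1, Taxon 4} is supported by fused pelvic girdle: its derived state '1' occurs in exactly those taxa and in no other taxon (including the outgroup).

fused pelvic girdle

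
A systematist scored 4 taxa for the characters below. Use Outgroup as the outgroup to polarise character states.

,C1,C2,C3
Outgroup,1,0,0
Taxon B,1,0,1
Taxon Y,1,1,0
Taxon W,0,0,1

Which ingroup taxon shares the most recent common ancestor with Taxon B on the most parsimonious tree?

Taxon W

Character polarity is set by the outgroup: the derived state is whichever differs from the outgroup's state, so for C1 the derived state is '0', and for the remaining characters it is '1'.
C1 (derived state '0') is unique to Taxon W (autapomorphy; uninformative for grouping).
C2: derived state '1' in Taxon Y only — an autapomorphy, so it tells us nothing about relationships among taxa.
C3: derived state '1' in Taxon B and Taxon W only — synapomorphy for {Taxon B, Taxon W}.
Most parsimonious ingroup topology: ((Taxon B,Taxon W),Taxon Y).
Taxon B and Taxon W form a cherry on this tree, so they are sister taxa.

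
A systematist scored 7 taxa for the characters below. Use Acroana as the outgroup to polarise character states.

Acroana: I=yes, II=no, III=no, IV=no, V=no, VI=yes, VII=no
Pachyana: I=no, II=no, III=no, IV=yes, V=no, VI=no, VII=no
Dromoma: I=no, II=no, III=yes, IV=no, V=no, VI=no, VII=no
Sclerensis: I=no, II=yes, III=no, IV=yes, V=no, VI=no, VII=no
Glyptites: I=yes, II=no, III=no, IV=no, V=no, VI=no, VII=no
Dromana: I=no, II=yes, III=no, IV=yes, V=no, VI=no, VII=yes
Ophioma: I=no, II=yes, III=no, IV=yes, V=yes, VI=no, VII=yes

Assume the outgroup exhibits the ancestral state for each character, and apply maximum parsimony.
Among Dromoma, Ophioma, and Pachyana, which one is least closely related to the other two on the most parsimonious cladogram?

Character polarity is set by the outgroup: the derived state is whichever differs from the outgroup's state, so for I, VI the derived state is 'no', and for the remaining characters it is 'yes'.
Only Dromana, Dromoma, Ophioma, Pachyana, and Sclerensis show the derived state 'no' for I, supporting them as a clade.
II: derived state 'yes' in Dromana, Ophioma, and Sclerensis only — synapomorphy for {Dromana, Ophioma, Sclerensis}.
III: derived state 'yes' in Dromoma only — an autapomorphy, so it tells us nothing about relationships among taxa.
Only Dromana, Ophioma, Pachyana, and Sclerensis show the derived state 'yes' for IV, supporting them as a clade.
V (derived state 'yes') is unique to Ophioma (autapomorphy; uninformative for grouping).
VI (derived state 'no') is shared by all ingroup taxa — unites the whole ingroup.
Only Dromana and Ophioma show the derived state 'yes' for VII, supporting them as a clade.
Most parsimonious ingroup topology: (((Pachyana,(Sclerensis,(Dromana,Ophioma))),Dromoma),Glyptites).
Pachyana and Ophioma share a more recent common ancestor with each other than either does with Dromoma, so Dromoma is the least closely related of the three.

Dromoma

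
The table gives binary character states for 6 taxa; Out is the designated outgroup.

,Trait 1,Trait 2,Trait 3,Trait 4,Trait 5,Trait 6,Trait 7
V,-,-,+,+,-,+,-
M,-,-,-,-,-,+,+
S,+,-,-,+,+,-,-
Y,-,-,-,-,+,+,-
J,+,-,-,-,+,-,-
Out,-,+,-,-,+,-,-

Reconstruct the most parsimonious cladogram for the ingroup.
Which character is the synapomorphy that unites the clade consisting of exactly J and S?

Trait 1

Character polarity is set by the outgroup: the derived state is whichever differs from the outgroup's state, so for Trait 2, Trait 5 the derived state is '-', and for the remaining characters it is '+'.
Trait 1 (derived state '+') is shared by J and S — a synapomorphy uniting that clade.
All ingroup taxa share the derived state '-' for Trait 2; it defines the ingroup but does not resolve relationships within it.
Trait 3: derived state '+' in V only — an autapomorphy, so it tells us nothing about relationships among taxa.
Trait 4 groups S and V, which is incompatible with the clades supported by the remaining characters; treating it as convergent (homoplasy) costs fewer steps than any alternative tree.
Only M and V show the derived state '-' for Trait 5, supporting them as a clade.
Trait 6: derived state '+' in M, V, and Y only — synapomorphy for {M, V, Y}.
Trait 7: derived state '+' in M only — an autapomorphy, so it tells us nothing about relationships among taxa.
Most parsimonious ingroup topology: ((Y,(M,V)),(S,J)).
The clade {J, S} is supported by Trait 1: its derived state '+' occurs in exactly those taxa and in no other taxon (including the outgroup).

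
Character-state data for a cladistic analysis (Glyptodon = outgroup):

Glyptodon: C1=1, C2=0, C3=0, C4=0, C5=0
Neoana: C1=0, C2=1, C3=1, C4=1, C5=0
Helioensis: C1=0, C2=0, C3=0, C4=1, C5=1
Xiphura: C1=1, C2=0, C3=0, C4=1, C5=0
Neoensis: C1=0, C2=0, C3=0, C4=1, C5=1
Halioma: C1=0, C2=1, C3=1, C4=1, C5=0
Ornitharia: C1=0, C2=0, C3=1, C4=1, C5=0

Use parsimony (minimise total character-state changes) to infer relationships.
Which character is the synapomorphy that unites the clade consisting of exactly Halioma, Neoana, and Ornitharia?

C3

Character polarity is set by the outgroup: the derived state is whichever differs from the outgroup's state, so for C1 the derived state is '0', and for the remaining characters it is '1'.
C1 (derived state '0') is shared by Halioma, Helioensis, Neoana, Neoensis, and Ornitharia — a synapomorphy uniting that clade.
Only Halioma and Neoana show the derived state '1' for C2, supporting them as a clade.
C3 (derived state '1') is shared by Halioma, Neoana, and Ornitharia — a synapomorphy uniting that clade.
C4 (derived state '1') is shared by all ingroup taxa — unites the whole ingroup.
Only Helioensis and Neoensis show the derived state '1' for C5, supporting them as a clade.
Most parsimonious ingroup topology: ((((Neoana,Halioma),Ornitharia),(Helioensis,Neoensis)),Xiphura).
The clade {Halioma, Neoana, Ornitharia} is supported by C3: its derived state '1' occurs in exactly those taxa and in no other taxon (including the outgroup).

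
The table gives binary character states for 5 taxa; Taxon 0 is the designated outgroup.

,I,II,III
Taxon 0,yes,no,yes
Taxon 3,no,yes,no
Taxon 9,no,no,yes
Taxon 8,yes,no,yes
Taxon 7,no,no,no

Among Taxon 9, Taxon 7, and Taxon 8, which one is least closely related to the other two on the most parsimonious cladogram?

Character polarity is set by the outgroup: the derived state is whichever differs from the outgroup's state, so for I, III the derived state is 'no', and for the remaining characters it is 'yes'.
I: derived state 'no' in Taxon 3, Taxon 7, and Taxon 9 only — synapomorphy for {Taxon 3, Taxon 7, Taxon 9}.
II: derived state 'yes' in Taxon 3 only — an autapomorphy, so it tells us nothing about relationships among taxa.
III (derived state 'no') is shared by Taxon 3 and Taxon 7 — a synapomorphy uniting that clade.
Most parsimonious ingroup topology: (((Taxon 3,Taxon 7),Taxon 9),Taxon 8).
Taxon 7 and Taxon 9 share a more recent common ancestor with each other than either does with Taxon 8, so Taxon 8 is the least closely related of the three.

Taxon 8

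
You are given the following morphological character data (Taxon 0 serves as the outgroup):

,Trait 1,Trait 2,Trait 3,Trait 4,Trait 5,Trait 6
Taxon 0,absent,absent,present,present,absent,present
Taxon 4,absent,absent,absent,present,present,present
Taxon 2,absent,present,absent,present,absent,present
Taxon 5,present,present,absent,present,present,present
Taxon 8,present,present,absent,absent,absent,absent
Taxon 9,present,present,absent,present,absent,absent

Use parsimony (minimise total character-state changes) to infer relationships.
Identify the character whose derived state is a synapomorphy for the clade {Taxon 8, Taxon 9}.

Character polarity is set by the outgroup: the derived state is whichever differs from the outgroup's state, so for Trait 3, Trait 4, Trait 6 the derived state is 'absent', and for the remaining characters it is 'present'.
Trait 1 (derived state 'present') is shared by Taxon 5, Taxon 8, and Taxon 9 — a synapomorphy uniting that clade.
Only Taxon 2, Taxon 5, Taxon 8, and Taxon 9 show the derived state 'present' for Trait 2, supporting them as a clade.
All ingroup taxa share the derived state 'absent' for Trait 3; it defines the ingroup but does not resolve relationships within it.
Trait 4 (derived state 'absent') is unique to Taxon 8 (autapomorphy; uninformative for grouping).
Trait 5 (state 'present') occurs in Taxon 4 and Taxon 5 but conflicts with the nesting implied by the other characters — most parsimoniously interpreted as homoplasy.
Trait 6 (derived state 'absent') is shared by Taxon 8 and Taxon 9 — a synapomorphy uniting that clade.
Most parsimonious ingroup topology: (Taxon 4,(Taxon 2,(Taxon 5,(Taxon 8,Taxon 9)))).
The clade {Taxon 8, Taxon 9} is supported by Trait 6: its derived state 'absent' occurs in exactly those taxa and in no other taxon (including the outgroup).

Trait 6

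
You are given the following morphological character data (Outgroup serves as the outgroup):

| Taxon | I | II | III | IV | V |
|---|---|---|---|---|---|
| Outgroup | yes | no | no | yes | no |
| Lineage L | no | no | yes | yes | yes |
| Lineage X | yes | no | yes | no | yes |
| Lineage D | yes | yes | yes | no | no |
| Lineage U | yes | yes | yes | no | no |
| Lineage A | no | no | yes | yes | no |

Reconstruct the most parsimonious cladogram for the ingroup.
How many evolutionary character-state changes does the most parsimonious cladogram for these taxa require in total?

6

Character polarity is set by the outgroup: the derived state is whichever differs from the outgroup's state, so for I, IV the derived state is 'no', and for the remaining characters it is 'yes'.
I (derived state 'no') is shared by Lineage A and Lineage L — a synapomorphy uniting that clade.
Only Lineage D and Lineage U show the derived state 'yes' for II, supporting them as a clade.
III (derived state 'yes') is shared by all ingroup taxa — unites the whole ingroup.
IV: derived state 'no' in Lineage D, Lineage U, and Lineage X only — synapomorphy for {Lineage D, Lineage U, Lineage X}.
V groups Lineage L and Lineage X, which is incompatible with the clades supported by the remaining characters; treating it as convergent (homoplasy) costs fewer steps than any alternative tree.
Most parsimonious ingroup topology: ((Lineage L,Lineage A),(Lineage X,(Lineage D,Lineage U))).
Changes per character on this tree: I: 1; II: 1; III: 1; IV: 1; V: 2.
Total = 6.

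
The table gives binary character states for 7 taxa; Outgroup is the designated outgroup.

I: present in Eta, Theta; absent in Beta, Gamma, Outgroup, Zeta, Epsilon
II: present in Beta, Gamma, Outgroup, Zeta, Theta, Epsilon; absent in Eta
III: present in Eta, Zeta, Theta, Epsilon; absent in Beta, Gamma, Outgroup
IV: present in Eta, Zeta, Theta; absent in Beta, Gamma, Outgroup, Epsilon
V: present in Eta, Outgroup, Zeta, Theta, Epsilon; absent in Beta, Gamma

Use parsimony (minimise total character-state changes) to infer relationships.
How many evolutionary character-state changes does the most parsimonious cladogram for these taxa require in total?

5

Character polarity is set by the outgroup: the derived state is whichever differs from the outgroup's state, so for II, V the derived state is 'absent', and for the remaining characters it is 'present'.
Only Eta and Theta show the derived state 'present' for I, supporting them as a clade.
II (derived state 'absent') is unique to Eta (autapomorphy; uninformative for grouping).
Only Epsilon, Eta, Theta, and Zeta show the derived state 'present' for III, supporting them as a clade.
IV: derived state 'present' in Eta, Theta, and Zeta only — synapomorphy for {Eta, Theta, Zeta}.
V: derived state 'absent' in Beta and Gamma only — synapomorphy for {Beta, Gamma}.
Most parsimonious ingroup topology: ((Beta,Gamma),(Epsilon,((Eta,Theta),Zeta))).
Changes per character on this tree: I: 1; II: 1; III: 1; IV: 1; V: 1.
Total = 5.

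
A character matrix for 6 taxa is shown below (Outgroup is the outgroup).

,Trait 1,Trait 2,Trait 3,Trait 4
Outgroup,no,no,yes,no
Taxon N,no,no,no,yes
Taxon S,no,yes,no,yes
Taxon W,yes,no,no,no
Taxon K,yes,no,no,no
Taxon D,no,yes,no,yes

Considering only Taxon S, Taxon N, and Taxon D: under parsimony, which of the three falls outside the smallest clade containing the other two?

Taxon N

Character polarity is set by the outgroup: the derived state is whichever differs from the outgroup's state, so for Trait 3 the derived state is 'no', and for the remaining characters it is 'yes'.
Trait 1: derived state 'yes' in Taxon K and Taxon W only — synapomorphy for {Taxon K, Taxon W}.
Only Taxon D and Taxon S show the derived state 'yes' for Trait 2, supporting them as a clade.
All ingroup taxa share the derived state 'no' for Trait 3; it defines the ingroup but does not resolve relationships within it.
Only Taxon D, Taxon N, and Taxon S show the derived state 'yes' for Trait 4, supporting them as a clade.
Most parsimonious ingroup topology: ((Taxon N,(Taxon S,Taxon D)),(Taxon W,Taxon K)).
Taxon D and Taxon S share a more recent common ancestor with each other than either does with Taxon N, so Taxon N is the least closely related of the three.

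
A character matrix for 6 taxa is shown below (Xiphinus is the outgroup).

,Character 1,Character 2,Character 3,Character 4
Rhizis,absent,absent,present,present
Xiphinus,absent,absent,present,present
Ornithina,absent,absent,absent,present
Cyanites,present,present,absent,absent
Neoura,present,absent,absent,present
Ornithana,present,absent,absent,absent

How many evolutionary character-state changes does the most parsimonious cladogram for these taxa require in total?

Character polarity is set by the outgroup: the derived state is whichever differs from the outgroup's state, so for Character 3, Character 4 the derived state is 'absent', and for the remaining characters it is 'present'.
Character 1 (derived state 'present') is shared by Cyanites, Neoura, and Ornithana — a synapomorphy uniting that clade.
Character 2 (derived state 'present') is unique to Cyanites (autapomorphy; uninformative for grouping).
Only Cyanites, Neoura, Ornithana, and Ornithina show the derived state 'absent' for Character 3, supporting them as a clade.
Only Cyanites and Ornithana show the derived state 'absent' for Character 4, supporting them as a clade.
Most parsimonious ingroup topology: (Rhizis,((Neoura,(Ornithana,Cyanites)),Ornithina)).
Changes per character on this tree: Character 1: 1; Character 2: 1; Character 3: 1; Character 4: 1.
Total = 4.

4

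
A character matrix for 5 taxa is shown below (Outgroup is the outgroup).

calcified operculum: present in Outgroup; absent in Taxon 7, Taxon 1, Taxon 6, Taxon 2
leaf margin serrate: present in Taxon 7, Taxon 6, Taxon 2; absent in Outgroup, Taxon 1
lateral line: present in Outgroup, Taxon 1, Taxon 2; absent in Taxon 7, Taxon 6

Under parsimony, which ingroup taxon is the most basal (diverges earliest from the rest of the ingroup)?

Character polarity is set by the outgroup: the derived state is whichever differs from the outgroup's state, so for calcified operculum, lateral line the derived state is 'absent', and for the remaining characters it is 'present'.
All ingroup taxa share the derived state 'absent' for calcified operculum; it defines the ingroup but does not resolve relationships within it.
leaf margin serrate (derived state 'present') is shared by Taxon 2, Taxon 6, and Taxon 7 — a synapomorphy uniting that clade.
lateral line: derived state 'absent' in Taxon 6 and Taxon 7 only — synapomorphy for {Taxon 6, Taxon 7}.
Most parsimonious ingroup topology: (((Taxon 7,Taxon 6),Taxon 2),Taxon 1).
Taxon 1 is sister to the clade containing all other ingroup taxa, so it is the earliest-diverging (most basal) ingroup lineage.

Taxon 1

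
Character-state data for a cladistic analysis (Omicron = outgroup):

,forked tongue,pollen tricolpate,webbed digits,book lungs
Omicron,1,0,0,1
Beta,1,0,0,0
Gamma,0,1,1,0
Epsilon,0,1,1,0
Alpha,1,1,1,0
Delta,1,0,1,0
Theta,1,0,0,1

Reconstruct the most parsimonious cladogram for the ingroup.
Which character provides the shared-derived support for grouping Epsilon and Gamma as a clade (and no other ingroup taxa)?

forked tongue

Character polarity is set by the outgroup: the derived state is whichever differs from the outgroup's state, so for forked tongue, book lungs the derived state is '0', and for the remaining characters it is '1'.
forked tongue (derived state '0') is shared by Epsilon and Gamma — a synapomorphy uniting that clade.
pollen tricolpate: derived state '1' in Alpha, Epsilon, and Gamma only — synapomorphy for {Alpha, Epsilon, Gamma}.
Only Alpha, Delta, Epsilon, and Gamma show the derived state '1' for webbed digits, supporting them as a clade.
book lungs (derived state '0') is shared by Alpha, Beta, Delta, Epsilon, and Gamma — a synapomorphy uniting that clade.
Most parsimonious ingroup topology: ((Beta,(((Gamma,Epsilon),Alpha),Delta)),Theta).
The clade {Epsilon, Gamma} is supported by forked tongue: its derived state '0' occurs in exactly those taxa and in no other taxon (including the outgroup).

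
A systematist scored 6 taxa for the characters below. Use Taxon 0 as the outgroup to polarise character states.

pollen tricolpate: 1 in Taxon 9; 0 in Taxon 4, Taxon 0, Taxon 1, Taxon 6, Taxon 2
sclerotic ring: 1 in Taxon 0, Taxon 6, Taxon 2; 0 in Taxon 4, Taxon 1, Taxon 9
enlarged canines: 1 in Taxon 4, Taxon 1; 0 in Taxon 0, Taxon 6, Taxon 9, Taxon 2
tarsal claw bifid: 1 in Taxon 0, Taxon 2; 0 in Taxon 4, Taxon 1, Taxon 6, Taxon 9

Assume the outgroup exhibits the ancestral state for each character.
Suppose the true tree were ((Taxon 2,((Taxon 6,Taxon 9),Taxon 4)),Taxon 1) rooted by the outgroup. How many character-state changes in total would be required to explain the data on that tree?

Map each character onto ((Taxon 2,((Taxon 6,Taxon 9),Taxon 4)),Taxon 1) (rooted by Taxon 0) and count the minimum state changes it requires (Fitch parsimony):
pollen tricolpate: 1; sclerotic ring: 3; enlarged canines: 2; tarsal claw bifid: 2.
Total tree length = 8.

8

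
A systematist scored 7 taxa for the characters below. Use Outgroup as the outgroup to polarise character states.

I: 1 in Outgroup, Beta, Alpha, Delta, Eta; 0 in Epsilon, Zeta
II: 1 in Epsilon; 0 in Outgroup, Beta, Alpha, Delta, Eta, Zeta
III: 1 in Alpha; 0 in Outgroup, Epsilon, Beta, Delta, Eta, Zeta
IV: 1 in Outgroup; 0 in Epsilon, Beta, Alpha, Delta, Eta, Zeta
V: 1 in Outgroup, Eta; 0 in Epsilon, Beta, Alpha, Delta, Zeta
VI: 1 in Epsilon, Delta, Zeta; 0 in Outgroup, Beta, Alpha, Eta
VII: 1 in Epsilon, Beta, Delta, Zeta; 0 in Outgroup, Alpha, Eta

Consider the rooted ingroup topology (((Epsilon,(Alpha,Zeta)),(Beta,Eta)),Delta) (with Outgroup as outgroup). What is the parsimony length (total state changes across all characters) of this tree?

13

Map each character onto (((Epsilon,(Alpha,Zeta)),(Beta,Eta)),Delta) (rooted by Outgroup) and count the minimum state changes it requires (Fitch parsimony):
I: 2; II: 1; III: 1; IV: 1; V: 2; VI: 3; VII: 3.
Total tree length = 13.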